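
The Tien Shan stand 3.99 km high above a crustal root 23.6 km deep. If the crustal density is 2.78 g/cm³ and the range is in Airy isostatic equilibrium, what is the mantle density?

Airy balance: ρ_c h = (ρ_m − ρ_c) r → ρ_m = ρ_c (1 + h/r).
ρ_m = 2.78 × (1 + 3.99 km/23.6 km) = 3.25 g/cm³.

3.25 g/cm³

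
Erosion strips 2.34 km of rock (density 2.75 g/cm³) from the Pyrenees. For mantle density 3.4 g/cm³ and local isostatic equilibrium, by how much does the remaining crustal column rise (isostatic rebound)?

Unloading: uplift u = e ρ_c/ρ_m = 2.34 km × 2.75/3.4 = 1.89 km.

1.89 km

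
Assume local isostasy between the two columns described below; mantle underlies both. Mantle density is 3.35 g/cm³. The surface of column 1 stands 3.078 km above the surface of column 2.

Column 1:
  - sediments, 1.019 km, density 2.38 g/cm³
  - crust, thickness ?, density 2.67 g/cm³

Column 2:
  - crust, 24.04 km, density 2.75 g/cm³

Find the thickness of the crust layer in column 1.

Take the compensation level at the base of the deeper column (depth z_c below the surface of column 1) and equate Σ ρ_i t_i down to z_c; mantle fills any gap and the z_c terms cancel.
Column 1: 1.019×2.38 + x×2.67 + (z_c − 1.019 − x)×3.35
Column 2: 3.078×0 + 24.04×2.75 + (z_c − 3.078 − 24.04)×3.35
The z_c×3.35 term appears on both sides and cancels. Collect the known terms of each column as K = Σ(ρt)_known − 3.35 × (depth of known layers): K_1 = 2.42522 − 3.35×1.019 = −0.98843; K_2 = 66.11 − 3.35×(3.078 + 24.04) = −24.7353.
Balance: K_1 − x×(3.35 − 2.67) = K_2, so x = (K_1 − K_2)/(3.35 − 2.67) = 23.7469/0.68 = 34.9 km.

34.9 km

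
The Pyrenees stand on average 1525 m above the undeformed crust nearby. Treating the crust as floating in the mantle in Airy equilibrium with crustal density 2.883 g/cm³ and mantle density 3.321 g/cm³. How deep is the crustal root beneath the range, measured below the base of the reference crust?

In Airy isostatic equilibrium: the weight of the topography is balanced by the buoyancy of the root, ρ_c h = (ρ_m − ρ_c) r.
r = h · ρ_c / (ρ_m − ρ_c) = 1525 m × 2.883 / (3.321 − 2.883) = 10000 m.

10000 m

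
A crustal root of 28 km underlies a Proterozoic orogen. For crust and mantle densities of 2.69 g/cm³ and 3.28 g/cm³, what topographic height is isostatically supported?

6.14 km

Balancing pressure at the compensation depth: ρ_c h = (ρ_m − ρ_c) r.
h = r (ρ_m − ρ_c) / ρ_c = 28 km × (3.28 − 2.69) / 2.69 = 6.14 km.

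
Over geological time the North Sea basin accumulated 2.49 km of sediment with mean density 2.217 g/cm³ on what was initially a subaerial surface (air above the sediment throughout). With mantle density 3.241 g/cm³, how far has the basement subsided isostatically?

Subaerial load: s = t ρ_sed / ρ_m = 2.49 km × 2.217/3.241 = 1.7 km.

1.7 km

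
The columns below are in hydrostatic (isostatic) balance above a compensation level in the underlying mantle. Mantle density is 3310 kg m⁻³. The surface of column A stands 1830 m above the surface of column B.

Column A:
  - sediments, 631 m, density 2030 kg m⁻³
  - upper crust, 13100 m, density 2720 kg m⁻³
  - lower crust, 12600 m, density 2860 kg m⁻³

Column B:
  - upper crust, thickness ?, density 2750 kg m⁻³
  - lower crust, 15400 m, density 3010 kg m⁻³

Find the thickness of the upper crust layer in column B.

6300 m

Take the compensation level at the base of the deeper column (depth z_c below the surface of column A) and equate Σ ρ_i t_i down to z_c; mantle fills any gap and the z_c terms cancel.
Column A: 631×2030 + 13100×2720 + 12600×2860 + (z_c − 26331)×3310
Column B: 1830×0 + x×2750 + 15400×3010 + (z_c − 1830 − 15400 − x)×3310
The z_c×3310 term appears on both sides and cancels. Collect the known terms of each column as K = Σ(ρt)_known − 3310 × (depth of known layers): K_A = 72948930 − 3310×26331 = −14206680; K_B = 46354000 − 3310×(1830 + 15400) = −10677300.
Balance: K_A = K_B − x×(3310 − 2750), so x = (K_B − K_A)/(3310 − 2750) = 3529380/560 = 6300 m.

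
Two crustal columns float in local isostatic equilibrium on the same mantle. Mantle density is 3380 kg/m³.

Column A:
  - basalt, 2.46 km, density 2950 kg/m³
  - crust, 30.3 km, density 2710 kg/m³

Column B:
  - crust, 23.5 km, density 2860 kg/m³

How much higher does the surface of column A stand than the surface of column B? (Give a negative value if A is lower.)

For any compensation level in the mantle, the mantle terms cancel and isostasy reduces to e = (Σt_A − Σt_B) − (Σ(ρt)_A − Σ(ρt)_B) / ρ_m.
Σt_A = 32.76 km; Σt_B = 23.5 km; Σ(ρt)_A = 89370; Σ(ρt)_B = 67210 (in km·kg/m³).
e = (32.76 − 23.5) − (89370 − 67210) / 3380 = 2.7 km.

2.7 km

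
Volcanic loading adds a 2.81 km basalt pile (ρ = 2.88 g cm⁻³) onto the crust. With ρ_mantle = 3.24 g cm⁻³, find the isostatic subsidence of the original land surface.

Subaerial loading: s = t ρ_load / ρ_m.
s = 2.81 km × 2.88/3.24 = 2.5 km.

2.5 km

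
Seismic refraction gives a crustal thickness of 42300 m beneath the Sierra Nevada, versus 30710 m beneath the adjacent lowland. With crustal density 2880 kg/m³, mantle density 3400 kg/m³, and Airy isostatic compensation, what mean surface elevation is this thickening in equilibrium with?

1770 m

Excess crust Δ = 42300 m − 30710 m = 11590 m, split between elevation h and root r with h + r = Δ.
Airy balance ρ_c h = (ρ_m − ρ_c) r gives r = h ρ_c/(ρ_m − ρ_c), so h (1 + ρ_c/(ρ_m − ρ_c)) = Δ, i.e. h = Δ (ρ_m − ρ_c)/ρ_m.
h = 11590 m × 520/3400 = 1770 m.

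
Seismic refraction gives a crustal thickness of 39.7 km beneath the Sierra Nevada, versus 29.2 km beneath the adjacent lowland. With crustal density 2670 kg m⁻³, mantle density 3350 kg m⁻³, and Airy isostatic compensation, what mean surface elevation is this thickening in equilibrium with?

2.13 km

Excess crust Δ = 39.7 km − 29.2 km = 10.5 km, split between elevation h and root r with h + r = Δ.
Airy balance ρ_c h = (ρ_m − ρ_c) r gives r = h ρ_c/(ρ_m − ρ_c), so h (1 + ρ_c/(ρ_m − ρ_c)) = Δ, i.e. h = Δ (ρ_m − ρ_c)/ρ_m.
h = 10.5 km × 680/3350 = 2.13 km.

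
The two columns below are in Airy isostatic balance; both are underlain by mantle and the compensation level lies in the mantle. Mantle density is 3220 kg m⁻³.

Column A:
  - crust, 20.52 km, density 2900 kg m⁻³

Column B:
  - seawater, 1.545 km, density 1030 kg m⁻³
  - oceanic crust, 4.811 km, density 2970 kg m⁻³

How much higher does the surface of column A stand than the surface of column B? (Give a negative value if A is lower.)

For any compensation level in the mantle, the mantle terms cancel and isostasy reduces to e = (Σt_A − Σt_B) − (Σ(ρt)_A − Σ(ρt)_B) / ρ_m.
Σt_A = 20.52 km; Σt_B = 6.356 km; Σ(ρt)_A = 59508; Σ(ρt)_B = 15880.02 (in km·kg m⁻³).
e = (20.52 − 6.356) − (59508 − 15880.02) / 3220 = 0.615 km.

0.615 km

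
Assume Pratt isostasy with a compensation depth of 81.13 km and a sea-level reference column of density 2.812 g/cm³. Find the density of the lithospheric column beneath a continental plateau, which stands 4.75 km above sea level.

2.66 g/cm³

Pratt balance: ρ_ref D = ρ (D + h).
ρ = ρ_ref D/(D + h) = 2.812 × 81.13 km/(81.13 km + 4.75 km) = 2.66 g/cm³.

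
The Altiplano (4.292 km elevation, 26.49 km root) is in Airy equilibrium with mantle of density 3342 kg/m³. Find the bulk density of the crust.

ρ_c h = (ρ_m − ρ_c) r → ρ_c (h + r) = ρ_m r → ρ_c = ρ_m r / (h + r).
ρ_c = 3342 × 26.49 km / (4.292 km + 26.49 km) = 2880 kg/m³.

2880 kg/m³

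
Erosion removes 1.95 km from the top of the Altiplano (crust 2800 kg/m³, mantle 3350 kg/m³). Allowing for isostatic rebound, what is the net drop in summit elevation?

0.32 km

Rebound u = e ρ_c/ρ_m = 1.95 km × 2800/3350 = 1.63 km.
Net surface drop = e − u = 1.95 km − 1.63 km = e (ρ_m − ρ_c)/ρ_m = 0.32 km.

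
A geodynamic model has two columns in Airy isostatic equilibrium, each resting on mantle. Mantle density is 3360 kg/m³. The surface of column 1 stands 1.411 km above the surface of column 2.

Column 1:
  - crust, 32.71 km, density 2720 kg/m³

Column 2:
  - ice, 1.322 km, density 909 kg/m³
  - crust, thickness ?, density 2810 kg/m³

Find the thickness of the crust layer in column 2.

23.6 km

Take the compensation level at the base of the deeper column (depth z_c below the surface of column 1) and equate Σ ρ_i t_i down to z_c; mantle fills any gap and the z_c terms cancel.
Column 1: 32.71×2720 + (z_c − 32.71)×3360
Column 2: 1.411×0 + 1.322×909 + x×2810 + (z_c − 1.411 − 1.322 − x)×3360
The z_c×3360 term appears on both sides and cancels. Collect the known terms of each column as K = Σ(ρt)_known − 3360 × (depth of known layers): K_1 = 88971.2 − 3360×32.71 = −20934.4; K_2 = 1201.698 − 3360×(1.411 + 1.322) = −7981.182.
Balance: K_1 = K_2 − x×(3360 − 2810), so x = (K_2 − K_1)/(3360 − 2810) = 12953.2/550 = 23.6 km.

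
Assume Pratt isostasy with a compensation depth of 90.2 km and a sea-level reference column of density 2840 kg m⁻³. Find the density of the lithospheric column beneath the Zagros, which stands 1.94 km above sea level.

2780 kg m⁻³

Pratt balance: ρ_ref D = ρ (D + h).
ρ = ρ_ref D/(D + h) = 2840 × 90.2 km/(90.2 km + 1.94 km) = 2780 kg m⁻³.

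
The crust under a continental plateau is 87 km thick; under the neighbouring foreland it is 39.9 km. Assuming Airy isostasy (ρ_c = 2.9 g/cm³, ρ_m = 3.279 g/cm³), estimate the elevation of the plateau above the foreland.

5.44 km

Excess crust Δ = 87 km − 39.9 km = 47.1 km, split between elevation h and root r with h + r = Δ.
Airy balance ρ_c h = (ρ_m − ρ_c) r gives r = h ρ_c/(ρ_m − ρ_c), so h (1 + ρ_c/(ρ_m − ρ_c)) = Δ, i.e. h = Δ (ρ_m − ρ_c)/ρ_m.
h = 47.1 km × 0.379/3.279 = 5.44 km.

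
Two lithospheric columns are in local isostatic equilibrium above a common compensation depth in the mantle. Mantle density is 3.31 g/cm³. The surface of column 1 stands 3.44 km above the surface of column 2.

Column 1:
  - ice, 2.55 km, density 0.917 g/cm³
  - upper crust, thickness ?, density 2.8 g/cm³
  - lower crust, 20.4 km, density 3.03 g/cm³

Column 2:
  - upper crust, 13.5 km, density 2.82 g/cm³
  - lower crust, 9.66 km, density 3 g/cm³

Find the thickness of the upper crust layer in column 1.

18 km

Take the compensation level at the base of the deeper column (depth z_c below the surface of column 1) and equate Σ ρ_i t_i down to z_c; mantle fills any gap and the z_c terms cancel.
Column 1: 2.55×0.917 + x×2.8 + 20.4×3.03 + (z_c − 22.95 − x)×3.31
Column 2: 3.44×0 + 13.5×2.82 + 9.66×3 + (z_c − 3.44 − 23.16)×3.31
The z_c×3.31 term appears on both sides and cancels. Collect the known terms of each column as K = Σ(ρt)_known − 3.31 × (depth of known layers): K_1 = 64.15035 − 3.31×22.95 = −11.81415; K_2 = 67.05 − 3.31×(3.44 + 23.16) = −20.996.
Balance: K_1 − x×(3.31 − 2.8) = K_2, so x = (K_1 − K_2)/(3.31 − 2.8) = 9.18185/0.51 = 18 km.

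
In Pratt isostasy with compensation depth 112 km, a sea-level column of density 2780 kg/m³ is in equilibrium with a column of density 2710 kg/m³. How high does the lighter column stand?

ρ_ref D = ρ (D + h) → h = D (ρ_ref − ρ)/ρ.
h = 112 km × (2780 − 2710)/2710 = 2.89 km.

2.89 km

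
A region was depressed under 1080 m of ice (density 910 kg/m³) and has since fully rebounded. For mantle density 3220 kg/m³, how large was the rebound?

Removing the load lets mantle flow back in; uplift u satisfies ρ_ice t = ρ_m u.
u = t ρ_ice/ρ_m = 1080 m × 910/3220 = 305 m.

305 m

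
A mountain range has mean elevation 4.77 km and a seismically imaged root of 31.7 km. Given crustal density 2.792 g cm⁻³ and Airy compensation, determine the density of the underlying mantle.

3.21 g cm⁻³

Airy balance: ρ_c h = (ρ_m − ρ_c) r → ρ_m = ρ_c (1 + h/r).
ρ_m = 2.792 × (1 + 4.77 km/31.7 km) = 3.21 g cm⁻³.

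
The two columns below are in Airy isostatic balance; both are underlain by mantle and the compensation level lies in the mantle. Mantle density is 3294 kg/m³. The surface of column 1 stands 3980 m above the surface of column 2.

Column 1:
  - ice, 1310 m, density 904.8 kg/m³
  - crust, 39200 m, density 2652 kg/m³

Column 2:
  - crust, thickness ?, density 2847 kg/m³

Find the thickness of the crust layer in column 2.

Take the compensation level at the base of the deeper column (depth z_c below the surface of column 1) and equate Σ ρ_i t_i down to z_c; mantle fills any gap and the z_c terms cancel.
Column 1: 1310×904.8 + 39200×2652 + (z_c − 40510)×3294
Column 2: 3980×0 + x×2847 + (z_c − 3980 − 0 − x)×3294
The z_c×3294 term appears on both sides and cancels. Collect the known terms of each column as K = Σ(ρt)_known − 3294 × (depth of known layers): K_1 = 105143688 − 3294×40510 = −28296252; K_2 = 0 − 3294×(3980 + 0) = −13110120.
Balance: K_1 = K_2 − x×(3294 − 2847), so x = (K_2 − K_1)/(3294 − 2847) = 15186100/447 = 34000 m.

34000 m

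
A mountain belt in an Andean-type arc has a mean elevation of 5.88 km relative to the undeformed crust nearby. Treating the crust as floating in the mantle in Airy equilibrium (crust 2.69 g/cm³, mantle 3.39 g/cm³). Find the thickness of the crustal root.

Balancing pressure at the compensation depth: the weight of the topography is balanced by the buoyancy of the root, ρ_c h = (ρ_m − ρ_c) r.
r = h · ρ_c / (ρ_m − ρ_c) = 5.88 km × 2.69 / (3.39 − 2.69) = 22.6 km.

22.6 km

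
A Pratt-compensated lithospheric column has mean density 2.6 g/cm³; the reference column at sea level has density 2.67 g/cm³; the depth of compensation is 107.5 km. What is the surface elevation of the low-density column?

2.89 km

ρ_ref D = ρ (D + h) → h = D (ρ_ref − ρ)/ρ.
h = 107.5 km × (2.67 − 2.6)/2.6 = 2.89 km.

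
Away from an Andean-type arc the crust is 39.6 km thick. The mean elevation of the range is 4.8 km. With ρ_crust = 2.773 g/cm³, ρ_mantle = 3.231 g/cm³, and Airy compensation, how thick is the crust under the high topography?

Root depth r = h ρ_c / (ρ_m − ρ_c) = 4.8 km × 2.773 / 0.458 = 29.06 km.
Total thickness = T + h + r = 39.6 km + 4.8 km + 29.06 km = 73.5 km.

73.5 km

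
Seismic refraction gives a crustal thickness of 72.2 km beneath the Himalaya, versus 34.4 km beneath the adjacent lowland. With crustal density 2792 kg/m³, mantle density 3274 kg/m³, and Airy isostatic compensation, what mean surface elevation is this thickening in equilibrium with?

Excess crust Δ = 72.2 km − 34.4 km = 37.8 km, split between elevation h and root r with h + r = Δ.
Airy balance ρ_c h = (ρ_m − ρ_c) r gives r = h ρ_c/(ρ_m − ρ_c), so h (1 + ρ_c/(ρ_m − ρ_c)) = Δ, i.e. h = Δ (ρ_m − ρ_c)/ρ_m.
h = 37.8 km × 482/3274 = 5.56 km.

5.56 km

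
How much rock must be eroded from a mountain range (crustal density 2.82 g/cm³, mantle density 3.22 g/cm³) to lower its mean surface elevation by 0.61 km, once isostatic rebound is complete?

4.91 km

Net drop Δ = e − u = e − e ρ_c/ρ_m = e (ρ_m − ρ_c)/ρ_m.
e = Δ ρ_m/(ρ_m − ρ_c) = 0.61 km × 3.22/0.4 = 4.91 km.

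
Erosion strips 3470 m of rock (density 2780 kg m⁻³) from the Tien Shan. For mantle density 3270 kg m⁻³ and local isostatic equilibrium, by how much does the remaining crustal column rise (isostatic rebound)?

Unloading: uplift u = e ρ_c/ρ_m = 3470 m × 2780/3270 = 2950 m.

2950 m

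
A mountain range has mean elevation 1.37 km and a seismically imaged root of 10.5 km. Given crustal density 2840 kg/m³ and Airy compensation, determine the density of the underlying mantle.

Airy balance: ρ_c h = (ρ_m − ρ_c) r → ρ_m = ρ_c (1 + h/r).
ρ_m = 2840 × (1 + 1.37 km/10.5 km) = 3210 kg/m³.

3210 kg/m³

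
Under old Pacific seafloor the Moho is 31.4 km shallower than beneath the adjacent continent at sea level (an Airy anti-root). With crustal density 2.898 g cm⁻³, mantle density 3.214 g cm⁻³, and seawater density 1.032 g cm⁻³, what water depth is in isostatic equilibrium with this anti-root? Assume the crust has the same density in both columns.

5.32 km

Replacing a thickness d of crust by seawater at the top must be balanced by replacing crust with mantle at the base: d (ρ_c − ρ_w) = a (ρ_m − ρ_c).
d = a (ρ_m − ρ_c)/(ρ_c − ρ_w) = 31.4 km × 0.316/1.866 = 5.32 km.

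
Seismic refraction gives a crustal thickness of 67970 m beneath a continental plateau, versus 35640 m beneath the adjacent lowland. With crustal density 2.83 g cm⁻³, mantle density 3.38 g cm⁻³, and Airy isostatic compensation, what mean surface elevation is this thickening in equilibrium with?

5260 m

Excess crust Δ = 67970 m − 35640 m = 32330 m, split between elevation h and root r with h + r = Δ.
Airy balance ρ_c h = (ρ_m − ρ_c) r gives r = h ρ_c/(ρ_m − ρ_c), so h (1 + ρ_c/(ρ_m − ρ_c)) = Δ, i.e. h = Δ (ρ_m − ρ_c)/ρ_m.
h = 32330 m × 0.55/3.38 = 5260 m.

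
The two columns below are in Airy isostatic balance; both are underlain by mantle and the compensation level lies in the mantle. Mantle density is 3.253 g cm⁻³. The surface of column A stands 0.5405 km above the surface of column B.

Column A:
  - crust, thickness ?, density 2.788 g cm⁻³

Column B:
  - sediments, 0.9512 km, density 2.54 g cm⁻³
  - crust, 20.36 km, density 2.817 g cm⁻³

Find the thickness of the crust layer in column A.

Take the compensation level at the base of the deeper column (depth z_c below the surface of column A) and equate Σ ρ_i t_i down to z_c; mantle fills any gap and the z_c terms cancel.
Column A: x×2.788 + (z_c − 0 − x)×3.253
Column B: 0.5405×0 + 0.9512×2.54 + 20.36×2.817 + (z_c − 0.5405 − 21.3112)×3.253
The z_c×3.253 term appears on both sides and cancels. Collect the known terms of each column as K = Σ(ρt)_known − 3.253 × (depth of known layers): K_A = 0 − 3.253×0 = 0; K_B = 59.770168 − 3.253×(0.5405 + 21.3112) = −11.3134121.
Balance: K_A − x×(3.253 − 2.788) = K_B, so x = (K_A − K_B)/(3.253 − 2.788) = 11.3134/0.465 = 24.3 km.

24.3 km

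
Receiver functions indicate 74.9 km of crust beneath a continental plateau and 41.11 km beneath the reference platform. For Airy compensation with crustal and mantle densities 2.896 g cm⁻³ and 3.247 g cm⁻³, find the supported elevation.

Excess crust Δ = 74.9 km − 41.11 km = 33.79 km, split between elevation h and root r with h + r = Δ.
Airy balance ρ_c h = (ρ_m − ρ_c) r gives r = h ρ_c/(ρ_m − ρ_c), so h (1 + ρ_c/(ρ_m − ρ_c)) = Δ, i.e. h = Δ (ρ_m − ρ_c)/ρ_m.
h = 33.79 km × 0.351/3.247 = 3.65 km.

3.65 km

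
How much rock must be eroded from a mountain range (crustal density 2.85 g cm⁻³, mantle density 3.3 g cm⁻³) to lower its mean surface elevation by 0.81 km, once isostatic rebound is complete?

Net drop Δ = e − u = e − e ρ_c/ρ_m = e (ρ_m − ρ_c)/ρ_m.
e = Δ ρ_m/(ρ_m − ρ_c) = 0.81 km × 3.3/0.45 = 5.94 km.

5.94 km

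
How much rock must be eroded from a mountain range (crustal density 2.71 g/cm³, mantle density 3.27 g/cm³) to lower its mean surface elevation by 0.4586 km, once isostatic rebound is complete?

2.68 km

Net drop Δ = e − u = e − e ρ_c/ρ_m = e (ρ_m − ρ_c)/ρ_m.
e = Δ ρ_m/(ρ_m − ρ_c) = 0.4586 km × 3.27/0.56 = 2.68 km.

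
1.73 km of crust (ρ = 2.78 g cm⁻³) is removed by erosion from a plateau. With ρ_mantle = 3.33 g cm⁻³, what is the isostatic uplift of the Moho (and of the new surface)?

Unloading: uplift u = e ρ_c/ρ_m = 1.73 km × 2.78/3.33 = 1.44 km.

1.44 km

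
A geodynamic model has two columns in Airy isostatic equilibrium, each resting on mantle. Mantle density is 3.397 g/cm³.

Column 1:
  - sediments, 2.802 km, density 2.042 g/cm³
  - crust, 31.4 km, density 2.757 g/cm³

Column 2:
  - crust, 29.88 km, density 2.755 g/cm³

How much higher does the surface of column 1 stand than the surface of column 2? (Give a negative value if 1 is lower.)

For any compensation level in the mantle, the mantle terms cancel and isostasy reduces to e = (Σt_1 − Σt_2) − (Σ(ρt)_1 − Σ(ρt)_2) / ρ_m.
Σt_1 = 34.202 km; Σt_2 = 29.88 km; Σ(ρt)_1 = 92.291484; Σ(ρt)_2 = 82.3194 (in km·g/cm³).
e = (34.202 − 29.88) − (92.291484 − 82.3194) / 3.397 = 1.39 km.

1.39 km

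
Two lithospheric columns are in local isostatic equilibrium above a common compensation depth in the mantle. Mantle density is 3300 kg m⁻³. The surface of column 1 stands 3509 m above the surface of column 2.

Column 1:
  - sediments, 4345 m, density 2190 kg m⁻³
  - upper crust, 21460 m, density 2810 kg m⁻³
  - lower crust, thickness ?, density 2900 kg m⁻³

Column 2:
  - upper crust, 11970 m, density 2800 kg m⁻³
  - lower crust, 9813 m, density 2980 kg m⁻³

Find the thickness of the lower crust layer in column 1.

Take the compensation level at the base of the deeper column (depth z_c below the surface of column 1) and equate Σ ρ_i t_i down to z_c; mantle fills any gap and the z_c terms cancel.
Column 1: 4345×2190 + 21460×2810 + x×2900 + (z_c − 25805 − x)×3300
Column 2: 3509×0 + 11970×2800 + 9813×2980 + (z_c − 3509 − 21783)×3300
The z_c×3300 term appears on both sides and cancels. Collect the known terms of each column as K = Σ(ρt)_known − 3300 × (depth of known layers): K_1 = 69818150 − 3300×25805 = −15338350; K_2 = 62758740 − 3300×(3509 + 21783) = −20704860.
Balance: K_1 − x×(3300 − 2900) = K_2, so x = (K_1 − K_2)/(3300 − 2900) = 5366510/400 = 13400 m.

13400 m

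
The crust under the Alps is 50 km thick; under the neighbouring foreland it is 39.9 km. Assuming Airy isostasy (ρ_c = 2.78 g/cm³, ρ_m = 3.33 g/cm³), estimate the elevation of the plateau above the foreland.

Excess crust Δ = 50 km − 39.9 km = 10.1 km, split between elevation h and root r with h + r = Δ.
Airy balance ρ_c h = (ρ_m − ρ_c) r gives r = h ρ_c/(ρ_m − ρ_c), so h (1 + ρ_c/(ρ_m − ρ_c)) = Δ, i.e. h = Δ (ρ_m − ρ_c)/ρ_m.
h = 10.1 km × 0.55/3.33 = 1.67 km.

1.67 km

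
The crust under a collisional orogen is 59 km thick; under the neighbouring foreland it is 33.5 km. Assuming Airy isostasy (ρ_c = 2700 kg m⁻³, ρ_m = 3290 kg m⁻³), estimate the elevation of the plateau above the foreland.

4.57 km

Excess crust Δ = 59 km − 33.5 km = 25.5 km, split between elevation h and root r with h + r = Δ.
Airy balance ρ_c h = (ρ_m − ρ_c) r gives r = h ρ_c/(ρ_m − ρ_c), so h (1 + ρ_c/(ρ_m − ρ_c)) = Δ, i.e. h = Δ (ρ_m − ρ_c)/ρ_m.
h = 25.5 km × 590/3290 = 4.57 km.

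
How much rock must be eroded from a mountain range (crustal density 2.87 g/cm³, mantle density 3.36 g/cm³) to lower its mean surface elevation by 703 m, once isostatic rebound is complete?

4820 m

Net drop Δ = e − u = e − e ρ_c/ρ_m = e (ρ_m − ρ_c)/ρ_m.
e = Δ ρ_m/(ρ_m − ρ_c) = 703 m × 3.36/0.49 = 4820 m.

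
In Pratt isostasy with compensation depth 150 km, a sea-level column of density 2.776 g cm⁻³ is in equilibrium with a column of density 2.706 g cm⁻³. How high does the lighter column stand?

ρ_ref D = ρ (D + h) → h = D (ρ_ref − ρ)/ρ.
h = 150 km × (2.776 − 2.706)/2.706 = 3.88 km.

3.88 km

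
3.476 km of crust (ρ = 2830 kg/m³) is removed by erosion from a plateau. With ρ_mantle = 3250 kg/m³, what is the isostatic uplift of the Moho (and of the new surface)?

Unloading: uplift u = e ρ_c/ρ_m = 3.476 km × 2830/3250 = 3.03 km.

3.03 km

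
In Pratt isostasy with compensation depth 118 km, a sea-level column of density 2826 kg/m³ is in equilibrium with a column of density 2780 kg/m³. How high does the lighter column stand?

1.95 km

ρ_ref D = ρ (D + h) → h = D (ρ_ref − ρ)/ρ.
h = 118 km × (2826 − 2780)/2780 = 1.95 km.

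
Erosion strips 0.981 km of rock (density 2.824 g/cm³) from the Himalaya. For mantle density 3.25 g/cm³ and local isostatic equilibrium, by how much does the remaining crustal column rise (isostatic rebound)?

0.852 km

Unloading: uplift u = e ρ_c/ρ_m = 0.981 km × 2.824/3.25 = 0.852 km.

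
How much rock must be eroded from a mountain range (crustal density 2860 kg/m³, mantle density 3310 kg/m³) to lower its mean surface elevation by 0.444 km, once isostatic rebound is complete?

Net drop Δ = e − u = e − e ρ_c/ρ_m = e (ρ_m − ρ_c)/ρ_m.
e = Δ ρ_m/(ρ_m − ρ_c) = 0.444 km × 3310/450 = 3.27 km.

3.27 km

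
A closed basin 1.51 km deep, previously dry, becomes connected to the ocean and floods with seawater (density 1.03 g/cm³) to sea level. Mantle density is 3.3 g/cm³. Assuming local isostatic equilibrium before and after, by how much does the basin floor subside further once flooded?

After flooding the water column is d + s deep. Its weight must equal the weight of mantle displaced by the extra subsidence s: (d + s) ρ_w = s ρ_m.
s = d ρ_w / (ρ_m − ρ_w) = 1.51 km × 1.03/(3.3 − 1.03) = 0.685 km.

0.685 km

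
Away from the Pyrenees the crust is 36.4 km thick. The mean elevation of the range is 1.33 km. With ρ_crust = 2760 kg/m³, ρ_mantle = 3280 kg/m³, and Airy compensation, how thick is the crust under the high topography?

Root depth r = h ρ_c / (ρ_m − ρ_c) = 1.33 km × 2760 / 520 = 7.059 km.
Total thickness = T + h + r = 36.4 km + 1.33 km + 7.059 km = 44.8 km.

44.8 km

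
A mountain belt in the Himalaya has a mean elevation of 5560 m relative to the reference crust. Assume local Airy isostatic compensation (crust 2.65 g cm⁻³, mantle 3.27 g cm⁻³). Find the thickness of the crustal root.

In Airy isostatic equilibrium: the weight of the topography is balanced by the buoyancy of the root, ρ_c h = (ρ_m − ρ_c) r.
r = h · ρ_c / (ρ_m − ρ_c) = 5560 m × 2.65 / (3.27 − 2.65) = 23800 m.

23800 m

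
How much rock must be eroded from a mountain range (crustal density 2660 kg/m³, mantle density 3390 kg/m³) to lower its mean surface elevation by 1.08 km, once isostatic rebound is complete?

Net drop Δ = e − u = e − e ρ_c/ρ_m = e (ρ_m − ρ_c)/ρ_m.
e = Δ ρ_m/(ρ_m − ρ_c) = 1.08 km × 3390/730 = 5.02 km.

5.02 km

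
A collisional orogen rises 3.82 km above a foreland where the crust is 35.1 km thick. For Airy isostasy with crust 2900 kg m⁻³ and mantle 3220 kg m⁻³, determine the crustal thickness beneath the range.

73.5 km

Root depth r = h ρ_c / (ρ_m − ρ_c) = 3.82 km × 2900 / 320 = 34.62 km.
Total thickness = T + h + r = 35.1 km + 3.82 km + 34.62 km = 73.5 km.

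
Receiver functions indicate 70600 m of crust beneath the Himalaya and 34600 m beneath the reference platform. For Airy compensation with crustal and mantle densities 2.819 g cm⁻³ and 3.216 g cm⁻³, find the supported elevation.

Excess crust Δ = 70600 m − 34600 m = 36000 m, split between elevation h and root r with h + r = Δ.
Airy balance ρ_c h = (ρ_m − ρ_c) r gives r = h ρ_c/(ρ_m − ρ_c), so h (1 + ρ_c/(ρ_m − ρ_c)) = Δ, i.e. h = Δ (ρ_m − ρ_c)/ρ_m.
h = 36000 m × 0.397/3.216 = 4440 m.

4440 m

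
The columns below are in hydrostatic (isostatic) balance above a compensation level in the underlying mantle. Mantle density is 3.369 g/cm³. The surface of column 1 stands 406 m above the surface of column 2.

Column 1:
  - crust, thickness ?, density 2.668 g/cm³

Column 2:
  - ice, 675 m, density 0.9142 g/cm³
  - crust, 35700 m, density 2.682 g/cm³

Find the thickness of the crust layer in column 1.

Take the compensation level at the base of the deeper column (depth z_c below the surface of column 1) and equate Σ ρ_i t_i down to z_c; mantle fills any gap and the z_c terms cancel.
Column 1: x×2.668 + (z_c − 0 − x)×3.369
Column 2: 406×0 + 675×0.9142 + 35700×2.682 + (z_c − 406 − 36375)×3.369
The z_c×3.369 term appears on both sides and cancels. Collect the known terms of each column as K = Σ(ρt)_known − 3.369 × (depth of known layers): K_1 = 0 − 3.369×0 = 0; K_2 = 96364.485 − 3.369×(406 + 36375) = −27550.704.
Balance: K_1 − x×(3.369 − 2.668) = K_2, so x = (K_1 − K_2)/(3.369 − 2.668) = 27550.7/0.701 = 39300 m.

39300 m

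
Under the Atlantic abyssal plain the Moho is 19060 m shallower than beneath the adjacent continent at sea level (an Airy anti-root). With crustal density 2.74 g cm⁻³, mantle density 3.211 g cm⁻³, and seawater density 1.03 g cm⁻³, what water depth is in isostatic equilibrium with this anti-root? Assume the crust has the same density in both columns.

5250 m

Replacing a thickness d of crust by seawater at the top must be balanced by replacing crust with mantle at the base: d (ρ_c − ρ_w) = a (ρ_m − ρ_c).
d = a (ρ_m − ρ_c)/(ρ_c − ρ_w) = 19060 m × 0.471/1.71 = 5250 m.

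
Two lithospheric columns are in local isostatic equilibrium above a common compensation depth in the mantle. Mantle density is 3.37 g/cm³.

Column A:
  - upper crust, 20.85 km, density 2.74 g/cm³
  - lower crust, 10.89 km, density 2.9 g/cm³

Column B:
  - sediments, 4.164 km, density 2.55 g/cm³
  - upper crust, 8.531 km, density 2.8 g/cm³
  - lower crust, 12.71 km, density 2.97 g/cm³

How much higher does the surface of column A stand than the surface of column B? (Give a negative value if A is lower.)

1.45 km

For any compensation level in the mantle, the mantle terms cancel and isostasy reduces to e = (Σt_A − Σt_B) − (Σ(ρt)_A − Σ(ρt)_B) / ρ_m.
Σt_A = 31.74 km; Σt_B = 25.405 km; Σ(ρt)_A = 88.71; Σ(ρt)_B = 72.2537 (in km·g/cm³).
e = (31.74 − 25.405) − (88.71 − 72.2537) / 3.37 = 1.45 km.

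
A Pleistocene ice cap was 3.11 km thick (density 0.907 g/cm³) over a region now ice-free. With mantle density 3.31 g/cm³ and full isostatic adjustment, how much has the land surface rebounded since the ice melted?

0.852 km

Removing the load lets mantle flow back in; uplift u satisfies ρ_ice t = ρ_m u.
u = t ρ_ice/ρ_m = 3.11 km × 0.907/3.31 = 0.852 km.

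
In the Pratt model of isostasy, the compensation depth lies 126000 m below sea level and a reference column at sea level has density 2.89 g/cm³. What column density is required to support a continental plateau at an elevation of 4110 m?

Pratt balance: ρ_ref D = ρ (D + h).
ρ = ρ_ref D/(D + h) = 2.89 × 126000 m/(126000 m + 4110 m) = 2.8 g/cm³.

2.8 g/cm³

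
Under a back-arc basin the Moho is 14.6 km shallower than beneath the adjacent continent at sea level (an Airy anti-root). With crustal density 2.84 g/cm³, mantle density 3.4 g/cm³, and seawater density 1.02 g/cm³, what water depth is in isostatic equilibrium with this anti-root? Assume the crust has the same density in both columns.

Replacing a thickness d of crust by seawater at the top must be balanced by replacing crust with mantle at the base: d (ρ_c − ρ_w) = a (ρ_m − ρ_c).
d = a (ρ_m − ρ_c)/(ρ_c − ρ_w) = 14.6 km × 0.56/1.82 = 4.49 km.

4.49 km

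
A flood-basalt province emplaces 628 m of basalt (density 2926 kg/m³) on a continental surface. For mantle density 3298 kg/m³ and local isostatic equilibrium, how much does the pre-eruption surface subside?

557 m

Subaerial loading: s = t ρ_load / ρ_m.
s = 628 m × 2926/3298 = 557 m.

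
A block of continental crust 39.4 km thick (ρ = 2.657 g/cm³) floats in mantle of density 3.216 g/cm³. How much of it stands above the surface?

Floating equilibrium: submerged depth d = t ρ_obj/ρ_fluid = 39.4 km × 2.657/3.216 = 32.55 km.
Freeboard = t − d = 39.4 km − 32.55 km = 6.85 km.

6.85 km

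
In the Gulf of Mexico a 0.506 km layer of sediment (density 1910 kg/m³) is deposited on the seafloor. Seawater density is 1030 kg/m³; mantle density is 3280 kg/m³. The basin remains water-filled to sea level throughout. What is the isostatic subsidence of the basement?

0.198 km

Submarine loading: the sediment displaces seawater, and the subsidence is in turn flooded, so s (ρ_m − ρ_w) = t (ρ_sed − ρ_w).
s = 0.506 km × (1910 − 1030) / (3280 − 1030) = 0.198 km.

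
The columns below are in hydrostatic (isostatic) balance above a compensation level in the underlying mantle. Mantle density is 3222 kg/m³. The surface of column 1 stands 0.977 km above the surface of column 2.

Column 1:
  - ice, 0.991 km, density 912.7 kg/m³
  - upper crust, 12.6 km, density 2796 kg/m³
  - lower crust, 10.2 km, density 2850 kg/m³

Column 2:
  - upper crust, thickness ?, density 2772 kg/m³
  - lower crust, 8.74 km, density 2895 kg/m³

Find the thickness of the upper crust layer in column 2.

12.1 km

Take the compensation level at the base of the deeper column (depth z_c below the surface of column 1) and equate Σ ρ_i t_i down to z_c; mantle fills any gap and the z_c terms cancel.
Column 1: 0.991×912.7 + 12.6×2796 + 10.2×2850 + (z_c − 23.791)×3222
Column 2: 0.977×0 + x×2772 + 8.74×2895 + (z_c − 0.977 − 8.74 − x)×3222
The z_c×3222 term appears on both sides and cancels. Collect the known terms of each column as K = Σ(ρt)_known − 3222 × (depth of known layers): K_1 = 65204.0857 − 3222×23.791 = −11450.5163; K_2 = 25302.3 − 3222×(0.977 + 8.74) = −6005.874.
Balance: K_1 = K_2 − x×(3222 − 2772), so x = (K_2 − K_1)/(3222 − 2772) = 5444.64/450 = 12.1 km.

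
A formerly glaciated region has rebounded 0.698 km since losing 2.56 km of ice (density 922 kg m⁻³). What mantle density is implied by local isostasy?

3380 kg m⁻³

ρ_m = ρ_ice t / u = 922 × 2.56 km/0.698 km = 3380 kg m⁻³.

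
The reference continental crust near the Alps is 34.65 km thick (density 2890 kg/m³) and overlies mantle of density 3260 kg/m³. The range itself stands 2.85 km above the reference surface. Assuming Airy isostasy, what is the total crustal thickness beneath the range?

Root depth r = h ρ_c / (ρ_m − ρ_c) = 2.85 km × 2890 / 370 = 22.26 km.
Total thickness = T + h + r = 34.65 km + 2.85 km + 22.26 km = 59.8 km.

59.8 km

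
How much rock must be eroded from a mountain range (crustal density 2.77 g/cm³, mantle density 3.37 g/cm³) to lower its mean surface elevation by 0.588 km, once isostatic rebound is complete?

Net drop Δ = e − u = e − e ρ_c/ρ_m = e (ρ_m − ρ_c)/ρ_m.
e = Δ ρ_m/(ρ_m − ρ_c) = 0.588 km × 3.37/0.6 = 3.3 km.

3.3 km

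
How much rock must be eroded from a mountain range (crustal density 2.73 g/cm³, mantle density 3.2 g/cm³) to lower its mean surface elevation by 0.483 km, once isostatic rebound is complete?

3.29 km

Net drop Δ = e − u = e − e ρ_c/ρ_m = e (ρ_m − ρ_c)/ρ_m.
e = Δ ρ_m/(ρ_m − ρ_c) = 0.483 km × 3.2/0.47 = 3.29 km.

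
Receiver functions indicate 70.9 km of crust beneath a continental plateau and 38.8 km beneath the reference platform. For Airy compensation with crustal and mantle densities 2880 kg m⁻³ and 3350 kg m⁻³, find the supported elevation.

4.5 km

Excess crust Δ = 70.9 km − 38.8 km = 32.1 km, split between elevation h and root r with h + r = Δ.
Airy balance ρ_c h = (ρ_m − ρ_c) r gives r = h ρ_c/(ρ_m − ρ_c), so h (1 + ρ_c/(ρ_m − ρ_c)) = Δ, i.e. h = Δ (ρ_m − ρ_c)/ρ_m.
h = 32.1 km × 470/3350 = 4.5 km.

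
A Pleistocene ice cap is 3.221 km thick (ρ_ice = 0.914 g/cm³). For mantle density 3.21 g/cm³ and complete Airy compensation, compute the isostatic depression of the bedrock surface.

0.917 km

For local isostatic compensation: the ice load ρ_ice t is balanced by mantle displaced below, ρ_m s.
s = t ρ_ice / ρ_m = 3.221 km × 0.914/3.21 = 0.917 km.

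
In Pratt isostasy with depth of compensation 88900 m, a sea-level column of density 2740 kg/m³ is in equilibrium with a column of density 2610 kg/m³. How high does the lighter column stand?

ρ_ref D = ρ (D + h) → h = D (ρ_ref − ρ)/ρ.
h = 88900 m × (2740 − 2610)/2610 = 4430 m.

4430 m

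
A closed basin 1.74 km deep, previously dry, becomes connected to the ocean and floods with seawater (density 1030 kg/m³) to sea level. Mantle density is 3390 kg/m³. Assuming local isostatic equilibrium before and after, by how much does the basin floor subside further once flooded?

After flooding the water column is d + s deep. Its weight must equal the weight of mantle displaced by the extra subsidence s: (d + s) ρ_w = s ρ_m.
s = d ρ_w / (ρ_m − ρ_w) = 1.74 km × 1030/(3390 − 1030) = 0.759 km.

0.759 km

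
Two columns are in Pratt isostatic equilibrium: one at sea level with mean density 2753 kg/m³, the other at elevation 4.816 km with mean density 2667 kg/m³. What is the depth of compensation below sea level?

149 km

ρ_ref D = ρ (D + h) → D (ρ_ref − ρ) = ρ h.
D = ρ h/(ρ_ref − ρ) = 2667 × 4.816 km/(2753 − 2667) = 149 km.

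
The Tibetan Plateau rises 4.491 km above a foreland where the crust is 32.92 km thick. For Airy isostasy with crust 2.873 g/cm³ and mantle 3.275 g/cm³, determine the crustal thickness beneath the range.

Root depth r = h ρ_c / (ρ_m − ρ_c) = 4.491 km × 2.873 / 0.402 = 32.1 km.
Total thickness = T + h + r = 32.92 km + 4.491 km + 32.1 km = 69.5 km.

69.5 km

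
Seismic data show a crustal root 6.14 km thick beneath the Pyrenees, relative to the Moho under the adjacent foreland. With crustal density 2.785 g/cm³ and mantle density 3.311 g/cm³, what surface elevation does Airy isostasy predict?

1.16 km

By Archimedes' principle applied to the lithosphere: ρ_c h = (ρ_m − ρ_c) r.
h = r (ρ_m − ρ_c) / ρ_c = 6.14 km × (3.311 − 2.785) / 2.785 = 1.16 km.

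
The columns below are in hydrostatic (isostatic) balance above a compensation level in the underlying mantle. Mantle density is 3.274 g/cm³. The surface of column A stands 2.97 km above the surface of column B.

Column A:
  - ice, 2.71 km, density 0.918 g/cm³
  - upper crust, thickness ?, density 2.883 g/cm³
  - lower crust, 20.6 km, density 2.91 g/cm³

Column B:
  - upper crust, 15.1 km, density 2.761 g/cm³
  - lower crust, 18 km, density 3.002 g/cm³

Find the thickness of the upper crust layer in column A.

Take the compensation level at the base of the deeper column (depth z_c below the surface of column A) and equate Σ ρ_i t_i down to z_c; mantle fills any gap and the z_c terms cancel.
Column A: 2.71×0.918 + x×2.883 + 20.6×2.91 + (z_c − 23.31 − x)×3.274
Column B: 2.97×0 + 15.1×2.761 + 18×3.002 + (z_c − 2.97 − 33.1)×3.274
The z_c×3.274 term appears on both sides and cancels. Collect the known terms of each column as K = Σ(ρt)_known − 3.274 × (depth of known layers): K_A = 62.43378 − 3.274×23.31 = −13.88316; K_B = 95.7271 − 3.274×(2.97 + 33.1) = −22.36608.
Balance: K_A − x×(3.274 − 2.883) = K_B, so x = (K_A − K_B)/(3.274 − 2.883) = 8.48292/0.391 = 21.7 km.

21.7 km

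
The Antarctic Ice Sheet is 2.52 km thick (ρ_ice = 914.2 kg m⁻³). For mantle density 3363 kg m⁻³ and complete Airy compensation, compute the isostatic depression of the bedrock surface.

0.685 km

For local isostatic compensation: the ice load ρ_ice t is balanced by mantle displaced below, ρ_m s.
s = t ρ_ice / ρ_m = 2.52 km × 914.2/3363 = 0.685 km.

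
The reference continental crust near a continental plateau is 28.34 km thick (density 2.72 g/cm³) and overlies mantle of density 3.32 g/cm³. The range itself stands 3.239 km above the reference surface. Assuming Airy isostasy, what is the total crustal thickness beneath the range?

46.3 km

Root depth r = h ρ_c / (ρ_m − ρ_c) = 3.239 km × 2.72 / 0.6 = 14.68 km.
Total thickness = T + h + r = 28.34 km + 3.239 km + 14.68 km = 46.3 km.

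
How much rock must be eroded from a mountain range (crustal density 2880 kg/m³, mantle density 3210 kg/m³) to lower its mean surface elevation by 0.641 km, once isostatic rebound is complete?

6.24 km

Net drop Δ = e − u = e − e ρ_c/ρ_m = e (ρ_m − ρ_c)/ρ_m.
e = Δ ρ_m/(ρ_m − ρ_c) = 0.641 km × 3210/330 = 6.24 km.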